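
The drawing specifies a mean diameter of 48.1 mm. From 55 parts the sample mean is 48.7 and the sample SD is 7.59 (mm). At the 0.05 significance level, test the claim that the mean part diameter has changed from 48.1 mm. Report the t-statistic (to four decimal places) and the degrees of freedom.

t = 0.5863, df = 54

H0: μ = 48.1; H1: μ ≠ 48.1 (one-sample t-test, two-sided).
t = (x̄ − μ₀)/(s/√n) = (48.7 − 48.1)/(7.59/√55) = 0.5863
df = n − 1 = 54
Two-sided p-value ≈ 0.5601
Since p ≈ 0.5601 > α = 0.05, fail to reject H0; the data do not provide sufficient evidence against H0.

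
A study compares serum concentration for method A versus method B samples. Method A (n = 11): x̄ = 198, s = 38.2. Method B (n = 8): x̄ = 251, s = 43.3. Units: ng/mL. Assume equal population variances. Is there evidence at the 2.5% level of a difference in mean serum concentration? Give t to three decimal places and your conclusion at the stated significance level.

t = -2.825; reject H0

Let group 1 = method A, group 2 = method B. H0: μ_1 = μ_2; H1: μ_1 ≠ μ_2 (two-sample pooled-variance t-test, two-sided).
s_p² = [(11−1)·38.2² + (8−1)·43.3²]/(11+8−2) = 1630.39
t = (198 − 251)/√[1630.39·(1/11 + 1/8)] = -2.825
df = n₁ + n₂ − 2 = 17
Two-sided p-value ≈ 0.0117
Since p ≈ 0.0117 < α = 0.025, reject H0; the data support H1.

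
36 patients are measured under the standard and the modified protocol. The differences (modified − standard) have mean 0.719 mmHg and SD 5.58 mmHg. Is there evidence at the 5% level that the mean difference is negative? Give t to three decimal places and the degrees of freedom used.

t = 0.773, df = 35

H0: μ_d = 0; H1: μ_d < 0 (paired t-test on the differences, left-tailed).
t = d̄/(s_d/√n) = 0.719/(5.58/√36) = 0.773
df = n − 1 = 35
p-value = P(T ≤ 0.773) ≈ 0.778
Since p ≈ 0.778 > α = 0.05, fail to reject H0; the data do not provide sufficient evidence against H0.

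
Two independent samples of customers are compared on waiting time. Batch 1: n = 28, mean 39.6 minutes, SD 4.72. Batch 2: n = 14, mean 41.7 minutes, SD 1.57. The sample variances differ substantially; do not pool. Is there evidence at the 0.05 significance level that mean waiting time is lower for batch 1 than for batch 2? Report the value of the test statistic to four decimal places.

-2.1303

Let group 1 = batch 1, group 2 = batch 2. H0: μ_1 = μ_2; H1: μ_1 < μ_2 (Welch's two-sample t-test, left-tailed).
t = (x̄_1 − x̄_2)/√(s_1²/n_1 + s_2²/n_2) = (39.6 − 41.7)/√(4.72²/28 + 1.57²/14) = -2.1303
Welch–Satterthwaite df ≈ 36.55
p-value = P(T ≤ -2.1303) ≈ 0.020
Since p ≈ 0.020 < α = 0.05, reject H0; the data support H1.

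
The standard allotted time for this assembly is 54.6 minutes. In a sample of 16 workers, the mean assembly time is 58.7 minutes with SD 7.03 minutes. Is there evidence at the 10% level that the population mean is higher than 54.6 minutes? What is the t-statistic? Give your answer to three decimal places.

2.333

H0: μ = 54.6; H1: μ > 54.6 (one-sample t-test, right-tailed).
t = (x̄ − μ₀)/(s/√n) = (58.7 − 54.6)/(7.03/√16) = 2.333
df = n − 1 = 15
p-value = P(T ≥ 2.333) ≈ 0.017
Since p ≈ 0.017 < α = 0.1, reject H0; the data support H1.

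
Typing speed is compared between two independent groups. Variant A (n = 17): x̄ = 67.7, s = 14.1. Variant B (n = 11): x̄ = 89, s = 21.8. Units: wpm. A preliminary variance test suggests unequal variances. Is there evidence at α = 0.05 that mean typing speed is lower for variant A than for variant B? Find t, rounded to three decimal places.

-2.875

Let group 1 = variant A, group 2 = variant B. H0: μ_1 = μ_2; H1: μ_1 < μ_2 (Welch's two-sample t-test, left-tailed).
t = (x̄_1 − x̄_2)/√(s_1²/n_1 + s_2²/n_2) = (67.7 − 89)/√(14.1²/17 + 21.8²/11) = -2.875
Welch–Satterthwaite df ≈ 15.44
p-value = P(T ≤ -2.875) ≈ 0.0057
Since p ≈ 0.0057 < α = 0.05, reject H0; the evidence is statistically significant.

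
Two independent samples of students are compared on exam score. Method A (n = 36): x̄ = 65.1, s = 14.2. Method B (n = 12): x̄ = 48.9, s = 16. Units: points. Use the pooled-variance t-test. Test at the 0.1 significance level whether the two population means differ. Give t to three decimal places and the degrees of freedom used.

t = 3.317, df = 46

Let group 1 = method A, group 2 = method B. H0: μ_1 = μ_2; H1: μ_1 ≠ μ_2 (two-sample pooled-variance t-test, two-sided).
s_p² = [(36−1)·14.2² + (12−1)·16²]/(36+12−2) = 214.639
t = (65.1 − 48.9)/√[214.639·(1/36 + 1/12)] = 3.317
df = n₁ + n₂ − 2 = 46
Two-sided p-value ≈ 0.002
Since p ≈ 0.002 < α = 0.1, reject H0; the evidence is statistically significant.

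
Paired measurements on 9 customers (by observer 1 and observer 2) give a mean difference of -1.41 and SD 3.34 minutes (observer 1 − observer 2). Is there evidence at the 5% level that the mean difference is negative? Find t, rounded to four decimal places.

-1.2665

H0: μ_d = 0; H1: μ_d < 0 (paired t-test on the differences, left-tailed).
t = d̄/(s_d/√n) = -1.41/(3.34/√9) = -1.2665
df = n − 1 = 8
p-value = P(T ≤ -1.2665) ≈ 0.1205
Since p ≈ 0.1205 > α = 0.05, fail to reject H0; the evidence is not statistically significant.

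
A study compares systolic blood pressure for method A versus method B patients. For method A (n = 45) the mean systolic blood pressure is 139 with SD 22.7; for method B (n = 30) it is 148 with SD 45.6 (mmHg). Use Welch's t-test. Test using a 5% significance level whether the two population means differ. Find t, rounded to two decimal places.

-1.00

Let group 1 = method A, group 2 = method B. H0: μ_1 = μ_2; H1: μ_1 ≠ μ_2 (Welch's two-sample t-test, two-sided).
t = (x̄_1 − x̄_2)/√(s_1²/n_1 + s_2²/n_2) = (139 − 148)/√(22.7²/45 + 45.6²/30) = -1.00
Welch–Satterthwaite df ≈ 38.68
Two-sided p-value ≈ 0.3228
Since p ≈ 0.3228 > α = 0.05, fail to reject H0; the evidence is not statistically significant.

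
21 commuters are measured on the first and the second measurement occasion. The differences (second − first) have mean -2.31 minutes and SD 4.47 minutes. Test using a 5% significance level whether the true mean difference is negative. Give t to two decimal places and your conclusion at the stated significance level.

H0: μ_d = 0; H1: μ_d < 0 (paired t-test on the differences, left-tailed).
t = d̄/(s_d/√n) = -2.31/(4.47/√21) = -2.37
df = n − 1 = 20
p-value = P(T ≤ -2.37) ≈ 0.014
Since p ≈ 0.014 < α = 0.05, reject H0; the data support H1.

t = -2.37; reject H0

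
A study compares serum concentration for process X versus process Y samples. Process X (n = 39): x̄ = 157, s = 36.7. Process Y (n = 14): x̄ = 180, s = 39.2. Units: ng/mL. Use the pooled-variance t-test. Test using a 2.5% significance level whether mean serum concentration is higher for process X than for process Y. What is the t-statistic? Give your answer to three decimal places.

Let group 1 = process X, group 2 = process Y. H0: μ_1 = μ_2; H1: μ_1 > μ_2 (two-sample pooled-variance t-test, right-tailed).
s_p² = [(39−1)·36.7² + (14−1)·39.2²]/(39+14−2) = 1395.26
t = (157 − 180)/√[1395.26·(1/39 + 1/14)] = -1.976
df = n₁ + n₂ − 2 = 51
p-value = P(T ≥ -1.976) ≈ 0.9732
Since p ≈ 0.9732 > α = 0.025, fail to reject H0; the data do not provide sufficient evidence against H0.

-1.976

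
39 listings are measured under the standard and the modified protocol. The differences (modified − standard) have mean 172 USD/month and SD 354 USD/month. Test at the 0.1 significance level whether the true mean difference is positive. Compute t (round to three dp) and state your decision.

H0: μ_d = 0; H1: μ_d > 0 (paired t-test on the differences, right-tailed).
t = d̄/(s_d/√n) = 172/(354/√39) = 3.034
df = n − 1 = 38
p-value = P(T ≥ 3.034) ≈ 0.0022
Since p ≈ 0.0022 < α = 0.1, reject H0; the data support H1.

t = 3.034; reject H0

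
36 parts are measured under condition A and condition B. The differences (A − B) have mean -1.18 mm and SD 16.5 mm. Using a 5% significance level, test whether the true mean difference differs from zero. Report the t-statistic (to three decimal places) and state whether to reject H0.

t = -0.429; fail to reject H0

H0: μ_d = 0; H1: μ_d ≠ 0 (paired t-test on the differences, two-sided).
t = d̄/(s_d/√n) = -1.18/(16.5/√36) = -0.429
df = n − 1 = 35
Two-sided p-value ≈ 0.670
Since p ≈ 0.670 > α = 0.05, fail to reject H0; the data do not provide sufficient evidence against H0.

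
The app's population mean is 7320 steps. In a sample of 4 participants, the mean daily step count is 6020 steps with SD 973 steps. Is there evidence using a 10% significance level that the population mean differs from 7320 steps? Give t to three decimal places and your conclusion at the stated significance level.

t = -2.672; reject H0

H0: μ = 7320; H1: μ ≠ 7320 (one-sample t-test, two-sided).
t = (x̄ − μ₀)/(s/√n) = (6020 − 7320)/(973/√4) = -2.672
df = n − 1 = 3
Two-sided p-value ≈ 0.076
Since p ≈ 0.076 < α = 0.1, reject H0; the data support H1.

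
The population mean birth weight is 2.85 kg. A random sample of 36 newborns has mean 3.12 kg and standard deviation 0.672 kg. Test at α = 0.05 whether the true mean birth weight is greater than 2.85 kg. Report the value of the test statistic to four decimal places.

H0: μ = 2.85; H1: μ > 2.85 (one-sample t-test, right-tailed).
t = (x̄ − μ₀)/(s/√n) = (3.12 − 2.85)/(0.672/√36) = 2.4107
df = n − 1 = 35
p-value = P(T ≥ 2.4107) ≈ 0.0107
Since p ≈ 0.0107 < α = 0.05, reject H0; the evidence is statistically significant.

2.4107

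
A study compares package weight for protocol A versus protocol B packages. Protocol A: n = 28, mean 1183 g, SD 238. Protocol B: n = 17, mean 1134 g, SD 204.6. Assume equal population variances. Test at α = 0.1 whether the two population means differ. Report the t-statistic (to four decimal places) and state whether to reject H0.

t = 0.7047; fail to reject H0

Let group 1 = protocol A, group 2 = protocol B. H0: μ_1 = μ_2; H1: μ_1 ≠ μ_2 (two-sample pooled-variance t-test, two-sided).
s_p² = [(28−1)·238² + (17−1)·204.6²]/(28+17−2) = 51143.4
t = (1183 − 1134)/√[51143.4·(1/28 + 1/17)] = 0.7047
df = n₁ + n₂ − 2 = 43
Two-sided p-value ≈ 0.4848
Since p ≈ 0.4848 > α = 0.1, fail to reject H0; the data do not provide sufficient evidence against H0.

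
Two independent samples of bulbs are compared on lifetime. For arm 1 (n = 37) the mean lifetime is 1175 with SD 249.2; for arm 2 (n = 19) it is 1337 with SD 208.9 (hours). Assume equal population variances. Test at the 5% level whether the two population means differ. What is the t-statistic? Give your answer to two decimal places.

-2.43

Let group 1 = arm 1, group 2 = arm 2. H0: μ_1 = μ_2; H1: μ_1 ≠ μ_2 (two-sample pooled-variance t-test, two-sided).
s_p² = [(37−1)·249.2² + (19−1)·208.9²]/(37+19−2) = 55946.8
t = (1175 − 1337)/√[55946.8·(1/37 + 1/19)] = -2.43
df = n₁ + n₂ − 2 = 54
Two-sided p-value ≈ 0.019
Since p ≈ 0.019 < α = 0.05, reject H0; the data support H1.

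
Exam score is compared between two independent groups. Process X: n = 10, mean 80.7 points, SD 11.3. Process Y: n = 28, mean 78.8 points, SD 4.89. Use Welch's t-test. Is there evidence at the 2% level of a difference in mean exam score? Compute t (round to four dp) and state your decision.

t = 0.5148; fail to reject H0

Let group 1 = process X, group 2 = process Y. H0: μ_1 = μ_2; H1: μ_1 ≠ μ_2 (Welch's two-sample t-test, two-sided).
t = (x̄_1 − x̄_2)/√(s_1²/n_1 + s_2²/n_2) = (80.7 − 78.8)/√(11.3²/10 + 4.89²/28) = 0.5148
Welch–Satterthwaite df ≈ 10.23
Two-sided p-value ≈ 0.6177
Since p ≈ 0.6177 > α = 0.02, fail to reject H0; the evidence is not statistically significant.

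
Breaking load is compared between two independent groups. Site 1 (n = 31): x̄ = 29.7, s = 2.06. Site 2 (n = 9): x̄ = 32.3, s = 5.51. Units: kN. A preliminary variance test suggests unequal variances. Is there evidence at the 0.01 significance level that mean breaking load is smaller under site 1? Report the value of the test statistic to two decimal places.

Let group 1 = site 1, group 2 = site 2. H0: μ_1 = μ_2; H1: μ_1 < μ_2 (Welch's two-sample t-test, left-tailed).
t = (x̄_1 − x̄_2)/√(s_1²/n_1 + s_2²/n_2) = (29.7 − 32.3)/√(2.06²/31 + 5.51²/9) = -1.39
Welch–Satterthwaite df ≈ 8.66
p-value = P(T ≤ -1.39) ≈ 0.100
Since p ≈ 0.100 > α = 0.01, fail to reject H0; the evidence is not statistically significant.

-1.39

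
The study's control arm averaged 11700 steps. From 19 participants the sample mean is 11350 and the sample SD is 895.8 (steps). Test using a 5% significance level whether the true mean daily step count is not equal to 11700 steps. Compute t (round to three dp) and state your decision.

H0: μ = 11700; H1: μ ≠ 11700 (one-sample t-test, two-sided).
t = (x̄ − μ₀)/(s/√n) = (11350 − 11700)/(895.8/√19) = -1.703
df = n − 1 = 18
Two-sided p-value ≈ 0.1058
Since p ≈ 0.1058 > α = 0.05, fail to reject H0; the evidence is not statistically significant.

t = -1.703; fail to reject H0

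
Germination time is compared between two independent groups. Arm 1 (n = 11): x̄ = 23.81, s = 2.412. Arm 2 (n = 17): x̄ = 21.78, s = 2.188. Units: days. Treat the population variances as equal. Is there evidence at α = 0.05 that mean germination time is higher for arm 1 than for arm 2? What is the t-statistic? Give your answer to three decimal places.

Let group 1 = arm 1, group 2 = arm 2. H0: μ_1 = μ_2; H1: μ_1 > μ_2 (two-sample pooled-variance t-test, right-tailed).
s_p² = [(11−1)·2.412² + (17−1)·2.188²]/(11+17−2) = 5.18365
t = (23.81 − 21.78)/√[5.18365·(1/11 + 1/17)] = 2.304
df = n₁ + n₂ − 2 = 26
p-value = P(T ≥ 2.304) ≈ 0.0147
Since p ≈ 0.0147 < α = 0.05, reject H0; the data support H1.

2.304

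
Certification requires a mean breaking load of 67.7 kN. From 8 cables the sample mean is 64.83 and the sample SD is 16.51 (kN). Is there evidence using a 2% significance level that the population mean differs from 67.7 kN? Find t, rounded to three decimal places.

H0: μ = 67.7; H1: μ ≠ 67.7 (one-sample t-test, two-sided).
t = (x̄ − μ₀)/(s/√n) = (64.83 − 67.7)/(16.51/√8) = -0.492
df = n − 1 = 7
Two-sided p-value ≈ 0.6380
Since p ≈ 0.6380 > α = 0.02, fail to reject H0; the evidence is not statistically significant.

-0.492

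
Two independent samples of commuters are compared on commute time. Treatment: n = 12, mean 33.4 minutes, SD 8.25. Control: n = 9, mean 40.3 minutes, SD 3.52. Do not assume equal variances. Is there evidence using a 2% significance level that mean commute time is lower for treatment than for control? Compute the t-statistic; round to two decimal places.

Let group 1 = treatment, group 2 = control. H0: μ_1 = μ_2; H1: μ_1 < μ_2 (Welch's two-sample t-test, left-tailed).
t = (x̄_1 − x̄_2)/√(s_1²/n_1 + s_2²/n_2) = (33.4 − 40.3)/√(8.25²/12 + 3.52²/9) = -2.60
Welch–Satterthwaite df ≈ 15.71
p-value = P(T ≤ -2.60) ≈ 0.010
Since p ≈ 0.010 < α = 0.02, reject H0; the data support H1.

-2.60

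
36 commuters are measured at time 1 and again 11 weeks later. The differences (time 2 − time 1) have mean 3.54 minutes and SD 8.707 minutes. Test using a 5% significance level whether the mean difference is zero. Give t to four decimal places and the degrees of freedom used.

t = 2.4394, df = 35

H0: μ_d = 0; H1: μ_d ≠ 0 (paired t-test on the differences, two-sided).
t = d̄/(s_d/√n) = 3.54/(8.707/√36) = 2.4394
df = n − 1 = 35
Two-sided p-value ≈ 0.020
Since p ≈ 0.020 < α = 0.05, reject H0; the data support H1.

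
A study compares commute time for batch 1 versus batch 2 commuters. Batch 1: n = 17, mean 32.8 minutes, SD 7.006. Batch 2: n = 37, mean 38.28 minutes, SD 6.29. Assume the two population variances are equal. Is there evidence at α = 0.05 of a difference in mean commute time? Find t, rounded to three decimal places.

-2.869

Let group 1 = batch 1, group 2 = batch 2. H0: μ_1 = μ_2; H1: μ_1 ≠ μ_2 (two-sample pooled-variance t-test, two-sided).
s_p² = [(17−1)·7.006² + (37−1)·6.29²]/(17+37−2) = 42.4933
t = (32.8 − 38.28)/√[42.4933·(1/17 + 1/37)] = -2.869
df = n₁ + n₂ − 2 = 52
Two-sided p-value ≈ 0.0059
Since p ≈ 0.0059 < α = 0.05, reject H0; the data support H1.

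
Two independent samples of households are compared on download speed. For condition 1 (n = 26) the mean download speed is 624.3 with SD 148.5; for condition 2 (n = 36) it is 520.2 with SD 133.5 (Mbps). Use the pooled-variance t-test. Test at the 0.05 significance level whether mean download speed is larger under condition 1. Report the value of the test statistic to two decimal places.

2.89

Let group 1 = condition 1, group 2 = condition 2. H0: μ_1 = μ_2; H1: μ_1 > μ_2 (two-sample pooled-variance t-test, right-tailed).
s_p² = [(26−1)·148.5² + (36−1)·133.5²]/(26+36−2) = 19584.8
t = (624.3 − 520.2)/√[19584.8·(1/26 + 1/36)] = 2.89
df = n₁ + n₂ − 2 = 60
p-value = P(T ≥ 2.89) ≈ 0.0027
Since p ≈ 0.0027 < α = 0.05, reject H0; the data support H1.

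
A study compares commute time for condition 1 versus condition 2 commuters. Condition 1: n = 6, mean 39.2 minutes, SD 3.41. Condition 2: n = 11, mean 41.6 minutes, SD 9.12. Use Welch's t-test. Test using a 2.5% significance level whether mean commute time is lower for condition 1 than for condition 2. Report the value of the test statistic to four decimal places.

-0.7787

Let group 1 = condition 1, group 2 = condition 2. H0: μ_1 = μ_2; H1: μ_1 < μ_2 (Welch's two-sample t-test, left-tailed).
t = (x̄_1 − x̄_2)/√(s_1²/n_1 + s_2²/n_2) = (39.2 − 41.6)/√(3.41²/6 + 9.12²/11) = -0.7787
Welch–Satterthwaite df ≈ 13.95
p-value = P(T ≤ -0.7787) ≈ 0.2246
Since p ≈ 0.2246 > α = 0.025, fail to reject H0; the evidence is not statistically significant.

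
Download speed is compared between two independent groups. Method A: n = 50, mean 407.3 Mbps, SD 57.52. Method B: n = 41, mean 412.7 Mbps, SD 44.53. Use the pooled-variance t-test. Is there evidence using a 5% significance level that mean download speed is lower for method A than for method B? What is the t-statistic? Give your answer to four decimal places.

-0.4921

Let group 1 = method A, group 2 = method B. H0: μ_1 = μ_2; H1: μ_1 < μ_2 (two-sample pooled-variance t-test, left-tailed).
s_p² = [(50−1)·57.52² + (41−1)·44.53²]/(50+41−2) = 2712.76
t = (407.3 − 412.7)/√[2712.76·(1/50 + 1/41)] = -0.4921
df = n₁ + n₂ − 2 = 89
p-value = P(T ≤ -0.4921) ≈ 0.312
Since p ≈ 0.312 > α = 0.05, fail to reject H0; the evidence is not statistically significant.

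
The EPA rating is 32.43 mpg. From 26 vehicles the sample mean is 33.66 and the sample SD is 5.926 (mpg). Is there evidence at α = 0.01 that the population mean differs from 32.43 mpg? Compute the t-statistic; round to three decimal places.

H0: μ = 32.43; H1: μ ≠ 32.43 (one-sample t-test, two-sided).
t = (x̄ − μ₀)/(s/√n) = (33.66 − 32.43)/(5.926/√26) = 1.058
df = n − 1 = 25
Two-sided p-value ≈ 0.3000
Since p ≈ 0.3000 > α = 0.01, fail to reject H0; the evidence is not statistically significant.

1.058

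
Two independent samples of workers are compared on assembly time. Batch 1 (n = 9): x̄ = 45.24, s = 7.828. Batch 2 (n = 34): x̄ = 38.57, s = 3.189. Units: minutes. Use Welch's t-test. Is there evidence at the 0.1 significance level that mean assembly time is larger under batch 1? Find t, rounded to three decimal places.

Let group 1 = batch 1, group 2 = batch 2. H0: μ_1 = μ_2; H1: μ_1 > μ_2 (Welch's two-sample t-test, right-tailed).
t = (x̄_1 − x̄_2)/√(s_1²/n_1 + s_2²/n_2) = (45.24 − 38.57)/√(7.828²/9 + 3.189²/34) = 2.502
Welch–Satterthwaite df ≈ 8.71
p-value = P(T ≥ 2.502) ≈ 0.0173
Since p ≈ 0.0173 < α = 0.1, reject H0; the evidence is statistically significant.

2.502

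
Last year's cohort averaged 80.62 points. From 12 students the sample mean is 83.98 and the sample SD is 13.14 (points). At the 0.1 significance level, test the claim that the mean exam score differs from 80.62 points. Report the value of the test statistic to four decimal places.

0.8858

H0: μ = 80.62; H1: μ ≠ 80.62 (one-sample t-test, two-sided).
t = (x̄ − μ₀)/(s/√n) = (83.98 − 80.62)/(13.14/√12) = 0.8858
df = n − 1 = 11
Two-sided p-value ≈ 0.3947
Since p ≈ 0.3947 > α = 0.1, fail to reject H0; the data do not provide sufficient evidence against H0.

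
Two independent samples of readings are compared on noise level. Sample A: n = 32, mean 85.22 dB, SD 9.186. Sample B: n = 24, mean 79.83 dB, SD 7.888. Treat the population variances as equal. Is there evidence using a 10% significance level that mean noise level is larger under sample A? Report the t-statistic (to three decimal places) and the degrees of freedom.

t = 2.306, df = 54

Let group 1 = sample A, group 2 = sample B. H0: μ_1 = μ_2; H1: μ_1 > μ_2 (two-sample pooled-variance t-test, right-tailed).
s_p² = [(32−1)·9.186² + (24−1)·7.888²]/(32+24−2) = 74.9432
t = (85.22 − 79.83)/√[74.9432·(1/32 + 1/24)] = 2.306
df = n₁ + n₂ − 2 = 54
p-value = P(T ≥ 2.306) ≈ 0.012
Since p ≈ 0.012 < α = 0.1, reject H0; the evidence is statistically significant.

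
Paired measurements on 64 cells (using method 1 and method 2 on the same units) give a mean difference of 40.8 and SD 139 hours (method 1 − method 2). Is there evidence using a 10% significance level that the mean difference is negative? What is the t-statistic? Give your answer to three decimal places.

H0: μ_d = 0; H1: μ_d < 0 (paired t-test on the differences, left-tailed).
t = d̄/(s_d/√n) = 40.8/(139/√64) = 2.348
df = n − 1 = 63
p-value = P(T ≤ 2.348) ≈ 0.989
Since p ≈ 0.989 > α = 0.1, fail to reject H0; the data do not provide sufficient evidence against H0.

2.348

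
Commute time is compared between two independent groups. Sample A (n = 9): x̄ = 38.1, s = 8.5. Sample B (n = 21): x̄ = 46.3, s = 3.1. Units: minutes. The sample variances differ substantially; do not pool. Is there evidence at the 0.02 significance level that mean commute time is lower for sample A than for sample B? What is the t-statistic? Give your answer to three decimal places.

-2.815

Let group 1 = sample A, group 2 = sample B. H0: μ_1 = μ_2; H1: μ_1 < μ_2 (Welch's two-sample t-test, left-tailed).
t = (x̄_1 − x̄_2)/√(s_1²/n_1 + s_2²/n_2) = (38.1 − 46.3)/√(8.5²/9 + 3.1²/21) = -2.815
Welch–Satterthwaite df ≈ 8.93
p-value = P(T ≤ -2.815) ≈ 0.0102
Since p ≈ 0.0102 < α = 0.02, reject H0; the data support H1.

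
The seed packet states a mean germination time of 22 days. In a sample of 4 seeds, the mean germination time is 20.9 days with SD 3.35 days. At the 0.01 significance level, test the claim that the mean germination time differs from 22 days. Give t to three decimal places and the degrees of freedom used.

H0: μ = 22; H1: μ ≠ 22 (one-sample t-test, two-sided).
t = (x̄ − μ₀)/(s/√n) = (20.9 − 22)/(3.35/√4) = -0.657
df = n − 1 = 3
Two-sided p-value ≈ 0.558
Since p ≈ 0.558 > α = 0.01, fail to reject H0; the data do not provide sufficient evidence against H0.

t = -0.657, df = 3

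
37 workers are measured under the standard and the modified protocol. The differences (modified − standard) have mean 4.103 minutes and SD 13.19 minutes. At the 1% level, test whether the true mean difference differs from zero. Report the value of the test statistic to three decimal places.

1.892

H0: μ_d = 0; H1: μ_d ≠ 0 (paired t-test on the differences, two-sided).
t = d̄/(s_d/√n) = 4.103/(13.19/√37) = 1.892
df = n − 1 = 36
Two-sided p-value ≈ 0.067
Since p ≈ 0.067 > α = 0.01, fail to reject H0; the data do not provide sufficient evidence against H0.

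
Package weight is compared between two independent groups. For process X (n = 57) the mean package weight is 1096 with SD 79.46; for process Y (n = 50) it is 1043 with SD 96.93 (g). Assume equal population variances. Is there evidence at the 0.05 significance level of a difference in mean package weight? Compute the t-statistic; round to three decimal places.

Let group 1 = process X, group 2 = process Y. H0: μ_1 = μ_2; H1: μ_1 ≠ μ_2 (two-sample pooled-variance t-test, two-sided).
s_p² = [(57−1)·79.46² + (50−1)·96.93²]/(57+50−2) = 7751.94
t = (1096 − 1043)/√[7751.94·(1/57 + 1/50)] = 3.107
df = n₁ + n₂ − 2 = 105
Two-sided p-value ≈ 0.002
Since p ≈ 0.002 < α = 0.05, reject H0; the data support H1.

3.107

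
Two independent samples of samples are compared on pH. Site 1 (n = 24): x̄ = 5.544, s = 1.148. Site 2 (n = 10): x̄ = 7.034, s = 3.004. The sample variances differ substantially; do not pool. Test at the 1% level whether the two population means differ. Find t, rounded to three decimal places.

-1.523

Let group 1 = site 1, group 2 = site 2. H0: μ_1 = μ_2; H1: μ_1 ≠ μ_2 (Welch's two-sample t-test, two-sided).
t = (x̄_1 − x̄_2)/√(s_1²/n_1 + s_2²/n_2) = (5.544 − 7.034)/√(1.148²/24 + 3.004²/10) = -1.523
Welch–Satterthwaite df ≈ 10.11
Two-sided p-value ≈ 0.1584
Since p ≈ 0.1584 > α = 0.01, fail to reject H0; the evidence is not statistically significant.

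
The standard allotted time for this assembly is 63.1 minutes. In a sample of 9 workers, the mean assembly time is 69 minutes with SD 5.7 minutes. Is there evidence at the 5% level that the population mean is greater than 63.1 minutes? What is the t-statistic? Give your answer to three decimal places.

3.105

H0: μ = 63.1; H1: μ > 63.1 (one-sample t-test, right-tailed).
t = (x̄ − μ₀)/(s/√n) = (69 − 63.1)/(5.7/√9) = 3.105
df = n − 1 = 8
p-value = P(T ≥ 3.105) ≈ 0.007
Since p ≈ 0.007 < α = 0.05, reject H0; the data support H1.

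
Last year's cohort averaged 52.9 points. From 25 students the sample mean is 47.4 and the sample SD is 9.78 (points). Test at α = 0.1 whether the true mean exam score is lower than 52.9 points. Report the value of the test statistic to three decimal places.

H0: μ = 52.9; H1: μ < 52.9 (one-sample t-test, left-tailed).
t = (x̄ − μ₀)/(s/√n) = (47.4 − 52.9)/(9.78/√25) = -2.812
df = n − 1 = 24
p-value = P(T ≤ -2.812) ≈ 0.005
Since p ≈ 0.005 < α = 0.1, reject H0; the data support H1.

-2.812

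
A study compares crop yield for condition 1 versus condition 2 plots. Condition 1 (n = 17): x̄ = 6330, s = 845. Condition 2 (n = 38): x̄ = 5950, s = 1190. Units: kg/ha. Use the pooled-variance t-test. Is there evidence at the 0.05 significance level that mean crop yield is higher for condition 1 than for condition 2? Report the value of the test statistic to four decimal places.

Let group 1 = condition 1, group 2 = condition 2. H0: μ_1 = μ_2; H1: μ_1 > μ_2 (two-sample pooled-variance t-test, right-tailed).
s_p² = [(17−1)·845² + (38−1)·1190²]/(17+38−2) = 1204150
t = (6330 − 5950)/√[1204150·(1/17 + 1/38)] = 1.1868
df = n₁ + n₂ − 2 = 53
p-value = P(T ≥ 1.1868) ≈ 0.120
Since p ≈ 0.120 > α = 0.05, fail to reject H0; the evidence is not statistically significant.

1.1868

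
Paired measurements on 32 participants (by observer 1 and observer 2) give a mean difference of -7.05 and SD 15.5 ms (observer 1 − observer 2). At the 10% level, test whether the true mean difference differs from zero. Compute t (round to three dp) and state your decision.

H0: μ_d = 0; H1: μ_d ≠ 0 (paired t-test on the differences, two-sided).
t = d̄/(s_d/√n) = -7.05/(15.5/√32) = -2.573
df = n − 1 = 31
Two-sided p-value ≈ 0.015
Since p ≈ 0.015 < α = 0.1, reject H0; the data support H1.

t = -2.573; reject H0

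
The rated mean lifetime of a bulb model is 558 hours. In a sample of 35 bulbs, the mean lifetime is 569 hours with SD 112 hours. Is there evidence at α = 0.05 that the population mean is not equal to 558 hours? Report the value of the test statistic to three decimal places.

0.581

H0: μ = 558; H1: μ ≠ 558 (one-sample t-test, two-sided).
t = (x̄ − μ₀)/(s/√n) = (569 − 558)/(112/√35) = 0.581
df = n − 1 = 34
Two-sided p-value ≈ 0.5650
Since p ≈ 0.5650 > α = 0.05, fail to reject H0; the evidence is not statistically significant.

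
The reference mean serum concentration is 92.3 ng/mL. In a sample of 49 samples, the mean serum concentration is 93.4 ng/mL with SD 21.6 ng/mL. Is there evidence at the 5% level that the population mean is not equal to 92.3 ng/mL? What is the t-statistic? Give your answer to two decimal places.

H0: μ = 92.3; H1: μ ≠ 92.3 (one-sample t-test, two-sided).
t = (x̄ − μ₀)/(s/√n) = (93.4 − 92.3)/(21.6/√49) = 0.36
df = n − 1 = 48
Two-sided p-value ≈ 0.723
Since p ≈ 0.723 > α = 0.05, fail to reject H0; the data do not provide sufficient evidence against H0.

0.36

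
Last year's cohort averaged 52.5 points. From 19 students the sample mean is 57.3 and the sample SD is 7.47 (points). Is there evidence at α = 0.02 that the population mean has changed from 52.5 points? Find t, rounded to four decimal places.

2.8009

H0: μ = 52.5; H1: μ ≠ 52.5 (one-sample t-test, two-sided).
t = (x̄ − μ₀)/(s/√n) = (57.3 − 52.5)/(7.47/√19) = 2.8009
df = n − 1 = 18
Two-sided p-value ≈ 0.0118
Since p ≈ 0.0118 < α = 0.02, reject H0; the evidence is statistically significant.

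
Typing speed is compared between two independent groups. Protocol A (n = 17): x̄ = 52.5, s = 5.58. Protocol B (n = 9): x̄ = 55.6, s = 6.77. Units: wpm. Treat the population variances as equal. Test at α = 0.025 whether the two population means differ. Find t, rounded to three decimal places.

Let group 1 = protocol A, group 2 = protocol B. H0: μ_1 = μ_2; H1: μ_1 ≠ μ_2 (two-sample pooled-variance t-test, two-sided).
s_p² = [(17−1)·5.58² + (9−1)·6.77²]/(17+9−2) = 36.0352
t = (52.5 − 55.6)/√[36.0352·(1/17 + 1/9)] = -1.253
df = n₁ + n₂ − 2 = 24
Two-sided p-value ≈ 0.2224
Since p ≈ 0.2224 > α = 0.025, fail to reject H0; the data do not provide sufficient evidence against H0.

-1.253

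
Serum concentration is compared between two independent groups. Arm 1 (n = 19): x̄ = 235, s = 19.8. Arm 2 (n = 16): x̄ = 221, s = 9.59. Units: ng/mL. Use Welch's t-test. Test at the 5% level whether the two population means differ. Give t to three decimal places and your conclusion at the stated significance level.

Let group 1 = arm 1, group 2 = arm 2. H0: μ_1 = μ_2; H1: μ_1 ≠ μ_2 (Welch's two-sample t-test, two-sided).
t = (x̄_1 − x̄_2)/√(s_1²/n_1 + s_2²/n_2) = (235 − 221)/√(19.8²/19 + 9.59²/16) = 2.726
Welch–Satterthwaite df ≈ 26.92
Two-sided p-value ≈ 0.0111
Since p ≈ 0.0111 < α = 0.05, reject H0; the evidence is statistically significant.

t = 2.726; reject H0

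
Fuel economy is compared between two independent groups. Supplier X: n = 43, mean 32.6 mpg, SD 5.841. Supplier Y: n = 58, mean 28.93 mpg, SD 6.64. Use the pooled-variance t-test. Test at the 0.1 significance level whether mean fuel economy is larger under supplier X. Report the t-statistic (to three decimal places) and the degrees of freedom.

Let group 1 = supplier X, group 2 = supplier Y. H0: μ_1 = μ_2; H1: μ_1 > μ_2 (two-sample pooled-variance t-test, right-tailed).
s_p² = [(43−1)·5.841² + (58−1)·6.64²]/(43+58−2) = 39.8589
t = (32.6 − 28.93)/√[39.8589·(1/43 + 1/58)] = 2.889
df = n₁ + n₂ − 2 = 99
p-value = P(T ≥ 2.889) ≈ 0.002
Since p ≈ 0.002 < α = 0.1, reject H0; the evidence is statistically significant.

t = 2.889, df = 99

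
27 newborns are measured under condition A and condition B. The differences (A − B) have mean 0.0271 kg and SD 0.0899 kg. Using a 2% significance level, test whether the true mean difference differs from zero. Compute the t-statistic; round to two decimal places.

H0: μ_d = 0; H1: μ_d ≠ 0 (paired t-test on the differences, two-sided).
t = d̄/(s_d/√n) = 0.0271/(0.0899/√27) = 1.57
df = n − 1 = 26
Two-sided p-value ≈ 0.1294
Since p ≈ 0.1294 > α = 0.02, fail to reject H0; the evidence is not statistically significant.

1.57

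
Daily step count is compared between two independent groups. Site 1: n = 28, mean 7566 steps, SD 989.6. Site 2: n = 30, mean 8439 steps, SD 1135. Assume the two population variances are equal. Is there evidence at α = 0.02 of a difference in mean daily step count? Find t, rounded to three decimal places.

-3.113

Let group 1 = site 1, group 2 = site 2. H0: μ_1 = μ_2; H1: μ_1 ≠ μ_2 (two-sample pooled-variance t-test, two-sided).
s_p² = [(28−1)·989.6² + (30−1)·1135²]/(28+30−2) = 1139280
t = (7566 − 8439)/√[1139280·(1/28 + 1/30)] = -3.113
df = n₁ + n₂ − 2 = 56
Two-sided p-value ≈ 0.003
Since p ≈ 0.003 < α = 0.02, reject H0; the evidence is statistically significant.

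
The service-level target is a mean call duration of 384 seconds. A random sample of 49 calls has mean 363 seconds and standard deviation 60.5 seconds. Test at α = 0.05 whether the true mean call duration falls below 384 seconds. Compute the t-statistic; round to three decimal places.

H0: μ = 384; H1: μ < 384 (one-sample t-test, left-tailed).
t = (x̄ − μ₀)/(s/√n) = (363 − 384)/(60.5/√49) = -2.430
df = n − 1 = 48
p-value = P(T ≤ -2.430) ≈ 0.0094
Since p ≈ 0.0094 < α = 0.05, reject H0; the data support H1.

-2.430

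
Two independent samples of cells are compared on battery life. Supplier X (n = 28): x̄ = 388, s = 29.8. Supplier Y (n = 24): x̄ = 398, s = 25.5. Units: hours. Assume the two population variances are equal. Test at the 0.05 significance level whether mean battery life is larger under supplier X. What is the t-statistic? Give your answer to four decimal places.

Let group 1 = supplier X, group 2 = supplier Y. H0: μ_1 = μ_2; H1: μ_1 > μ_2 (two-sample pooled-variance t-test, right-tailed).
s_p² = [(28−1)·29.8² + (24−1)·25.5²]/(28+24−2) = 778.657
t = (388 − 398)/√[778.657·(1/28 + 1/24)] = -1.2883
df = n₁ + n₂ − 2 = 50
p-value = P(T ≥ -1.2883) ≈ 0.898
Since p ≈ 0.898 > α = 0.05, fail to reject H0; the data do not provide sufficient evidence against H0.

-1.2883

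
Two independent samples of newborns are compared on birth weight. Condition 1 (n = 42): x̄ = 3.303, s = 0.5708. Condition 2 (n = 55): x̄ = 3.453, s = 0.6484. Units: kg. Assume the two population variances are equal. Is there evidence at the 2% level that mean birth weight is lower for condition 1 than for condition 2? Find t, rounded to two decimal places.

-1.19

Let group 1 = condition 1, group 2 = condition 2. H0: μ_1 = μ_2; H1: μ_1 < μ_2 (two-sample pooled-variance t-test, left-tailed).
s_p² = [(42−1)·0.5708² + (55−1)·0.6484²]/(42+55−2) = 0.379591
t = (3.303 − 3.453)/√[0.379591·(1/42 + 1/55)] = -1.19
df = n₁ + n₂ − 2 = 95
p-value = P(T ≤ -1.19) ≈ 0.119
Since p ≈ 0.119 > α = 0.02, fail to reject H0; the evidence is not statistically significant.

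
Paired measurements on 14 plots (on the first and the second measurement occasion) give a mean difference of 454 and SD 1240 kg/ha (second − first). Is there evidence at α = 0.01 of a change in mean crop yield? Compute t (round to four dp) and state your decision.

t = 1.3699; fail to reject H0

H0: μ_d = 0; H1: μ_d ≠ 0 (paired t-test on the differences, two-sided).
t = d̄/(s_d/√n) = 454/(1240/√14) = 1.3699
df = n − 1 = 13
Two-sided p-value ≈ 0.1939
Since p ≈ 0.1939 > α = 0.01, fail to reject H0; the data do not provide sufficient evidence against H0.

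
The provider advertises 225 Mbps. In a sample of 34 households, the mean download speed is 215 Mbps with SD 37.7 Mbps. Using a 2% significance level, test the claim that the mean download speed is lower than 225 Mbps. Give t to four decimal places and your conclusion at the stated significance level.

H0: μ = 225; H1: μ < 225 (one-sample t-test, left-tailed).
t = (x̄ − μ₀)/(s/√n) = (215 − 225)/(37.7/√34) = -1.5467
df = n − 1 = 33
p-value = P(T ≤ -1.5467) ≈ 0.0657
Since p ≈ 0.0657 > α = 0.02, fail to reject H0; the data do not provide sufficient evidence against H0.

t = -1.5467; fail to reject H0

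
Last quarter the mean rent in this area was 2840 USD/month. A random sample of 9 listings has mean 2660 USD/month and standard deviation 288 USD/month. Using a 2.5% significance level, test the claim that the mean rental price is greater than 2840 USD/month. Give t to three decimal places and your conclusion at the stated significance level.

H0: μ = 2840; H1: μ > 2840 (one-sample t-test, right-tailed).
t = (x̄ − μ₀)/(s/√n) = (2660 − 2840)/(288/√9) = -1.875
df = n − 1 = 8
p-value = P(T ≥ -1.875) ≈ 0.9512
Since p ≈ 0.9512 > α = 0.025, fail to reject H0; the data do not provide sufficient evidence against H0.

t = -1.875; fail to reject H0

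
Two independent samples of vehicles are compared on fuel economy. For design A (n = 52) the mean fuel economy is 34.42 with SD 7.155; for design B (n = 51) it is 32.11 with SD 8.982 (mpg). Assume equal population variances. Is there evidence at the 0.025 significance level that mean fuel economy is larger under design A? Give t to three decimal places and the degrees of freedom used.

Let group 1 = design A, group 2 = design B. H0: μ_1 = μ_2; H1: μ_1 > μ_2 (two-sample pooled-variance t-test, right-tailed).
s_p² = [(52−1)·7.155² + (51−1)·8.982²]/(52+51−2) = 65.7892
t = (34.42 − 32.11)/√[65.7892·(1/52 + 1/51)] = 1.445
df = n₁ + n₂ − 2 = 101
p-value = P(T ≥ 1.445) ≈ 0.0758
Since p ≈ 0.0758 > α = 0.025, fail to reject H0; the data do not provide sufficient evidence against H0.

t = 1.445, df = 101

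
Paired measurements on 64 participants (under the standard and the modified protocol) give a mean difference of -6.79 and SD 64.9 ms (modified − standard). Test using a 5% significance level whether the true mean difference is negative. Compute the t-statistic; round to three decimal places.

H0: μ_d = 0; H1: μ_d < 0 (paired t-test on the differences, left-tailed).
t = d̄/(s_d/√n) = -6.79/(64.9/√64) = -0.837
df = n − 1 = 63
p-value = P(T ≤ -0.837) ≈ 0.203
Since p ≈ 0.203 > α = 0.05, fail to reject H0; the evidence is not statistically significant.

-0.837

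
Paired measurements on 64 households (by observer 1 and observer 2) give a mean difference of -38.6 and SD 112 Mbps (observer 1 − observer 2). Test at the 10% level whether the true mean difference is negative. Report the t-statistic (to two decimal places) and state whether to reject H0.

H0: μ_d = 0; H1: μ_d < 0 (paired t-test on the differences, left-tailed).
t = d̄/(s_d/√n) = -38.6/(112/√64) = -2.76
df = n − 1 = 63
p-value = P(T ≤ -2.76) ≈ 0.004
Since p ≈ 0.004 < α = 0.1, reject H0; the evidence is statistically significant.

t = -2.76; reject H0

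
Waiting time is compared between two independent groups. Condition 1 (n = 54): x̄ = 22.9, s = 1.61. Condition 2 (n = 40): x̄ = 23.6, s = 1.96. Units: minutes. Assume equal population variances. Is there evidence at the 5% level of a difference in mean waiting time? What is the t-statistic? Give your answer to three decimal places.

-1.899

Let group 1 = condition 1, group 2 = condition 2. H0: μ_1 = μ_2; H1: μ_1 ≠ μ_2 (two-sample pooled-variance t-test, two-sided).
s_p² = [(54−1)·1.61² + (40−1)·1.96²]/(54+40−2) = 3.12178
t = (22.9 − 23.6)/√[3.12178·(1/54 + 1/40)] = -1.899
df = n₁ + n₂ − 2 = 92
Two-sided p-value ≈ 0.0607
Since p ≈ 0.0607 > α = 0.05, fail to reject H0; the evidence is not statistically significant.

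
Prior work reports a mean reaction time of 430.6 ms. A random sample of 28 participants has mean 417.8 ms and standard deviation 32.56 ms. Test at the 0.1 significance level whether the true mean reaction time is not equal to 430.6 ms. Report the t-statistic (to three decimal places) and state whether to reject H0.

H0: μ = 430.6; H1: μ ≠ 430.6 (one-sample t-test, two-sided).
t = (x̄ − μ₀)/(s/√n) = (417.8 − 430.6)/(32.56/√28) = -2.080
df = n − 1 = 27
Two-sided p-value ≈ 0.047
Since p ≈ 0.047 < α = 0.1, reject H0; the data support H1.

t = -2.080; reject H0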